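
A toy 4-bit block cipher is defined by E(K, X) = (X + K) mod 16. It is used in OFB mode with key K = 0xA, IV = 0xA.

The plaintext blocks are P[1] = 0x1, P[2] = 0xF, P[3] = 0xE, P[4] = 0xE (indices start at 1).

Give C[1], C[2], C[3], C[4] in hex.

OFB encryption: S_i = E(K, S_{i−1}) with S_{0} = IV; C_i = P_i ⊕ S_i.
C[1]: S = E(K, 0xA) = 0x4; 0x1 ⊕ 0x4 = 0x5.
C[2]: S = E(K, 0x4) = 0xE; 0xF ⊕ 0xE = 0x1.
C[3]: S = E(K, 0xE) = 0x8; 0xE ⊕ 0x8 = 0x6.
C[4]: S = E(K, 0x8) = 0x2; 0xE ⊕ 0x2 = 0xC.

C[1] = 0x5, C[2] = 0x1, C[3] = 0x6, C[4] = 0xC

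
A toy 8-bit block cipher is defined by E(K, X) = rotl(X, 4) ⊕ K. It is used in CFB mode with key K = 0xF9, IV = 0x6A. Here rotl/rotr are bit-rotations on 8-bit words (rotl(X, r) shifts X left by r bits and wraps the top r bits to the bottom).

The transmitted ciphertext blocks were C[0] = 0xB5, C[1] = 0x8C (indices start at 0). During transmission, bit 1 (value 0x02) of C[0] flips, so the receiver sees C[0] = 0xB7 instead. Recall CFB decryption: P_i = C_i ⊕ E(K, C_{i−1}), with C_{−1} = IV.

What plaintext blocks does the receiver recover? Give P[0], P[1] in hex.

Only C[0] changed, to 0xB7. In CFB, a change in C_i flips the same bit in P_i and garbles P_{i+1}. Decrypting the received ciphertext:
P[0]: E(K, 0x6A) = 0x5F; 0xB7 ⊕ 0x5F = 0xE8.
P[1]: E(K, 0xB7) = 0x82; 0x8C ⊕ 0x82 = 0x0E.
Blocks that differ from the original plaintext: P[0], P[1].

P[0] = 0xE8, P[1] = 0x0E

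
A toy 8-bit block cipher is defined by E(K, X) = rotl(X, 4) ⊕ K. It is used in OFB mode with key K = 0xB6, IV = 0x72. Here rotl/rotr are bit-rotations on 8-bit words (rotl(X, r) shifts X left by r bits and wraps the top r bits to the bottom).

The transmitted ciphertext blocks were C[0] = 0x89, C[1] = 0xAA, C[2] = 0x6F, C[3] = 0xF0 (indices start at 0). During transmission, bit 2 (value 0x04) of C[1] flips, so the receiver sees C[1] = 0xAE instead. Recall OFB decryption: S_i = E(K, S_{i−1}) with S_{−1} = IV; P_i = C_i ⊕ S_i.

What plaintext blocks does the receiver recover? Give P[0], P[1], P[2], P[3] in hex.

Only C[1] changed, to 0xAE. In OFB, a change in C_i flips the same bit in P_i only; the keystream is unaffected. Decrypting the received ciphertext:
P[0]: S = E(K, 0x72) = 0x91; 0x89 ⊕ 0x91 = 0x18.
P[1]: S = E(K, 0x91) = 0xAF; 0xAE ⊕ 0xAF = 0x01.
P[2]: S = E(K, 0xAF) = 0x4C; 0x6F ⊕ 0x4C = 0x23.
P[3]: S = E(K, 0x4C) = 0x72; 0xF0 ⊕ 0x72 = 0x82.
Blocks that differ from the original plaintext: P[1].

P[0] = 0x18, P[1] = 0x01, P[2] = 0x23, P[3] = 0x82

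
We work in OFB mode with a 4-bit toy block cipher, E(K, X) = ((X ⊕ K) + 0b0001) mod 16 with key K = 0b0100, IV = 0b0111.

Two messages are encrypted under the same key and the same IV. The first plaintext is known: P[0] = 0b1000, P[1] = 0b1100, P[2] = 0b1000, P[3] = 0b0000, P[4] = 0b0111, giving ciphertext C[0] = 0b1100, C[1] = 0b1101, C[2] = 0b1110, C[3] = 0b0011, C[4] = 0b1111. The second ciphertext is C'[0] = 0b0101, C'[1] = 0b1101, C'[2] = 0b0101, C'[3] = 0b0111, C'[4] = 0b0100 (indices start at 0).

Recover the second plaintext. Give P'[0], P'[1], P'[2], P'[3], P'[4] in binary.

In OFB with a reused IV, both messages share the same keystream S_i, so C_i ⊕ C'_i = P_i ⊕ P'_i and thus P'_i = P_i ⊕ C_i ⊕ C'_i.
P'[0]: 0b1000 ⊕ 0b1100 ⊕ 0b0101 = 0b0001.
P'[1]: 0b1100 ⊕ 0b1101 ⊕ 0b1101 = 0b1100.
P'[2]: 0b1000 ⊕ 0b1110 ⊕ 0b0101 = 0b0011.
P'[3]: 0b0000 ⊕ 0b0011 ⊕ 0b0111 = 0b0100.
P'[4]: 0b0111 ⊕ 0b1111 ⊕ 0b0100 = 0b1100.

P'[0] = 0b0001, P'[1] = 0b1100, P'[2] = 0b0011, P'[3] = 0b0100, P'[4] = 0b1100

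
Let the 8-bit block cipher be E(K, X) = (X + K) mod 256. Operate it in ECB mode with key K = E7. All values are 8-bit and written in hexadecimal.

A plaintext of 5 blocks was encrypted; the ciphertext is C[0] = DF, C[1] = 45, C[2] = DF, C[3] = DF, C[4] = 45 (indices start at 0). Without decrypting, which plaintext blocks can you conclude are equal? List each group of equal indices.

P[0] = P[2] = P[3]; P[1] = P[4]

ECB encrypts each block independently with the same key, so equal ciphertext blocks imply equal plaintext blocks.
C[0] = C[2] = C[3] = DF, so P[0] = P[2] = P[3].
C[1] = C[4] = 45, so P[1] = P[4].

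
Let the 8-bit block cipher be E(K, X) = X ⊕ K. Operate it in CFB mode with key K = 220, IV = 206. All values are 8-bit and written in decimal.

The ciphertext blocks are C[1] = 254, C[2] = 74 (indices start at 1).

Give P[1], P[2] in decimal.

P[1] = 236, P[2] = 104

CFB decryption: P_i = C_i ⊕ E(K, C_{i−1}), with C_{0} = IV.
P[1]: E(K, 206) = 18; 254 ⊕ 18 = 236.
P[2]: E(K, 254) = 34; 74 ⊕ 34 = 104.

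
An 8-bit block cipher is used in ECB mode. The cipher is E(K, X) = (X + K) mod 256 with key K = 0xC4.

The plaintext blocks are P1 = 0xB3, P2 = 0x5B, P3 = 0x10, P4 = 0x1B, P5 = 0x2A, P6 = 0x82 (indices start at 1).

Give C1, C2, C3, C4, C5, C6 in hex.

ECB encryption: C_i = E(K, P_i).
C1: E(K, 0xB3) = 0x77.
C2: E(K, 0x5B) = 0x1F.
C3: E(K, 0x10) = 0xD4.
C4: E(K, 0x1B) = 0xDF.
C5: E(K, 0x2A) = 0xEE.
C6: E(K, 0x82) = 0x46.

C1 = 0x77, C2 = 0x1F, C3 = 0xD4, C4 = 0xDF, C5 = 0xEE, C6 = 0x46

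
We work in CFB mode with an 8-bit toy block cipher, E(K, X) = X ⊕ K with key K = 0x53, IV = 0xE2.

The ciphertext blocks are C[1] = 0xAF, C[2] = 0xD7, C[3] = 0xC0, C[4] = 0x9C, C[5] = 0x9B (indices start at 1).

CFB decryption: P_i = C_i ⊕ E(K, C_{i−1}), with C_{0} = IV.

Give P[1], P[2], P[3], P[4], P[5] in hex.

P[1] = 0x1E, P[2] = 0x2B, P[3] = 0x44, P[4] = 0x0F, P[5] = 0x54

P[1]: E(K, 0xE2) = 0xB1; 0xAF ⊕ 0xB1 = 0x1E.
P[2]: E(K, 0xAF) = 0xFC; 0xD7 ⊕ 0xFC = 0x2B.
P[3]: E(K, 0xD7) = 0x84; 0xC0 ⊕ 0x84 = 0x44.
P[4]: E(K, 0xC0) = 0x93; 0x9C ⊕ 0x93 = 0x0F.
P[5]: E(K, 0x9C) = 0xCF; 0x9B ⊕ 0xCF = 0x54.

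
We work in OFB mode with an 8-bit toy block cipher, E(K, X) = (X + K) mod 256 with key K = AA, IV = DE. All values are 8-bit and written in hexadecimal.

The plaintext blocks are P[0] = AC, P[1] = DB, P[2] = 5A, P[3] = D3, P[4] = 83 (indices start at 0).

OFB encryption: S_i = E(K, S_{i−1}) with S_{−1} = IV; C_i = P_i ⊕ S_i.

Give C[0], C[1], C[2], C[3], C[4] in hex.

C[0]: S = E(K, DE) = 88; AC ⊕ 88 = 24.
C[1]: S = E(K, 88) = 32; DB ⊕ 32 = E9.
C[2]: S = E(K, 32) = DC; 5A ⊕ DC = 86.
C[3]: S = E(K, DC) = 86; D3 ⊕ 86 = 55.
C[4]: S = E(K, 86) = 30; 83 ⊕ 30 = B3.

C[0] = 24, C[1] = E9, C[2] = 86, C[3] = 55, C[4] = B3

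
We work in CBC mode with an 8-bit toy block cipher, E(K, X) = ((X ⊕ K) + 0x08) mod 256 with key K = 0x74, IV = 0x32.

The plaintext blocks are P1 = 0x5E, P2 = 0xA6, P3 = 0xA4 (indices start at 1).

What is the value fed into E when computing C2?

0x86

CBC encryption: C_i = E(K, P_i ⊕ C_{i−1}), with C_{0} = IV.
C1: P1 ⊕ 0x32 = 0x6C; E(K, 0x6C) = 0x20.
C2: P2 ⊕ 0x20 = 0x86; E(K, 0x86) = 0xFA.
So the input to E for block 2 is 0x86.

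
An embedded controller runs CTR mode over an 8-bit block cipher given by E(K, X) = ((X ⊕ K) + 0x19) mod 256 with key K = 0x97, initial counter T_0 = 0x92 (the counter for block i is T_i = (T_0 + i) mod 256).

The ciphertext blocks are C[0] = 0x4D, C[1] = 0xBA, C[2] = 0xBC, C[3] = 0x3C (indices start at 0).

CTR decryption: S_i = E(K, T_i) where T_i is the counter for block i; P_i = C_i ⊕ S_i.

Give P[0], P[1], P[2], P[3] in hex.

P[0]: T = 0x92, S = E(K, T) = 0x1E; 0x4D ⊕ 0x1E = 0x53.
P[1]: T = 0x93, S = E(K, T) = 0x1D; 0xBA ⊕ 0x1D = 0xA7.
P[2]: T = 0x94, S = E(K, T) = 0x1C; 0xBC ⊕ 0x1C = 0xA0.
P[3]: T = 0x95, S = E(K, T) = 0x1B; 0x3C ⊕ 0x1B = 0x27.

P[0] = 0x53, P[1] = 0xA7, P[2] = 0xA0, P[3] = 0x27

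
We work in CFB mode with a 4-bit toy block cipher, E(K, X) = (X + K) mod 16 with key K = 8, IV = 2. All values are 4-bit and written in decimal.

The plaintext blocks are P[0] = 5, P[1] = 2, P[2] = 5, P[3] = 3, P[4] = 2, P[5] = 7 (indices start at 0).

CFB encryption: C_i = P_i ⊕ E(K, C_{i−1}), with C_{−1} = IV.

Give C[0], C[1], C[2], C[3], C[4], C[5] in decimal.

C[0] = 15, C[1] = 5, C[2] = 8, C[3] = 3, C[4] = 9, C[5] = 6

C[0]: E(K, 2) = 10; 5 ⊕ 10 = 15.
C[1]: E(K, 15) = 7; 2 ⊕ 7 = 5.
C[2]: E(K, 5) = 13; 5 ⊕ 13 = 8.
C[3]: E(K, 8) = 0; 3 ⊕ 0 = 3.
C[4]: E(K, 3) = 11; 2 ⊕ 11 = 9.
C[5]: E(K, 9) = 1; 7 ⊕ 1 = 6.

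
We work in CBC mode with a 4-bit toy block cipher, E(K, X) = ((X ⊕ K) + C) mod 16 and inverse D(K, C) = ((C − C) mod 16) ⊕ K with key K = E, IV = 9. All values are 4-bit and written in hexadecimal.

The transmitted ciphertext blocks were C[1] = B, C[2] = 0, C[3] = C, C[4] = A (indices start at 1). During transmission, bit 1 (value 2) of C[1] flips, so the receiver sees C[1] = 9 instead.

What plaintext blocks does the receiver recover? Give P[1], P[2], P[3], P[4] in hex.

CBC decryption: P_i = D(K, C_i) ⊕ C_{i−1}, with C_{0} = IV.
Only C[1] changed, to 9. In CBC, a change in C_i garbles P_i and flips the same bit in P_{i+1}. Decrypting the received ciphertext:
P[1]: D(K, 9) = 3; 3 ⊕ 9 = A.
P[2]: D(K, 0) = A; A ⊕ 9 = 3.
P[3]: D(K, C) = E; E ⊕ 0 = E.
P[4]: D(K, A) = 0; 0 ⊕ C = C.
Blocks that differ from the original plaintext: P[1], P[2].

P[1] = A, P[2] = 3, P[3] = E, P[4] = C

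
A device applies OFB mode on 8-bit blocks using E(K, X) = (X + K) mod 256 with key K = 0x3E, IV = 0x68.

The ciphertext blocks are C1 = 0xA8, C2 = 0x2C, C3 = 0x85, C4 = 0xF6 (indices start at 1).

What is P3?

OFB decryption: S_i = E(K, S_{i−1}) with S_{0} = IV; P_i = C_i ⊕ S_i.
P1: S = E(K, 0x68) = 0xA6; 0xA8 ⊕ 0xA6 = 0x0E.
P2: S = E(K, 0xA6) = 0xE4; 0x2C ⊕ 0xE4 = 0xC8.
P3: S = E(K, 0xE4) = 0x22; 0x85 ⊕ 0x22 = 0xA7.

P3 = 0xA7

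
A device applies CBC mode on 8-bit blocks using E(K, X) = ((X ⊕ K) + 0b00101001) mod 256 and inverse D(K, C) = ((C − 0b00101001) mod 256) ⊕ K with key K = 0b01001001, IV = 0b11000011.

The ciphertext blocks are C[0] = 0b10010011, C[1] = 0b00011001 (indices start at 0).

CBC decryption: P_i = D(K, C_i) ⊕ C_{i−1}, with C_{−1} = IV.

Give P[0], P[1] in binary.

P[0]: D(K, 0b10010011) = 0b00100011; 0b00100011 ⊕ 0b11000011 = 0b11100000.
P[1]: D(K, 0b00011001) = 0b10111001; 0b10111001 ⊕ 0b10010011 = 0b00101010.

P[0] = 0b11100000, P[1] = 0b00101010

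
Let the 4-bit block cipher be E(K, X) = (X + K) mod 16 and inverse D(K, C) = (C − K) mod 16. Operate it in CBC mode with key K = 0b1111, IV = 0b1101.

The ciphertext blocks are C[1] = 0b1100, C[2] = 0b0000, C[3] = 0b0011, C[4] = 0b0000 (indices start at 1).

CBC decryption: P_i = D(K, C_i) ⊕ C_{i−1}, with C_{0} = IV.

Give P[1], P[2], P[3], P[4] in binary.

P[1] = 0b0000, P[2] = 0b1101, P[3] = 0b0100, P[4] = 0b0010

P[1]: D(K, 0b1100) = 0b1101; 0b1101 ⊕ 0b1101 = 0b0000.
P[2]: D(K, 0b0000) = 0b0001; 0b0001 ⊕ 0b1100 = 0b1101.
P[3]: D(K, 0b0011) = 0b0100; 0b0100 ⊕ 0b0000 = 0b0100.
P[4]: D(K, 0b0000) = 0b0001; 0b0001 ⊕ 0b0011 = 0b0010.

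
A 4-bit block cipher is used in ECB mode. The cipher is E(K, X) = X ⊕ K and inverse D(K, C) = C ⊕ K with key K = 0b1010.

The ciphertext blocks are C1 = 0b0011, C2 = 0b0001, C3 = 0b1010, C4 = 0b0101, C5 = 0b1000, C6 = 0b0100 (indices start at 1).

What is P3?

P3 = 0b0000

ECB decryption: P_i = D(K, C_i).
P3: D(K, 0b1010) = 0b0000.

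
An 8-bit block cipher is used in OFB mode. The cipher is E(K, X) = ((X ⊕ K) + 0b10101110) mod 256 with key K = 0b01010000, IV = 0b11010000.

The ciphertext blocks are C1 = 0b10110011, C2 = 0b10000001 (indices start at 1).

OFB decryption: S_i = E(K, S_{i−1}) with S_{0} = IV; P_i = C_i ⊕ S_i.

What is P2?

P2 = 0b10101101

P1: S = E(K, 0b11010000) = 0b00101110; 0b10110011 ⊕ 0b00101110 = 0b10011101.
P2: S = E(K, 0b00101110) = 0b00101100; 0b10000001 ⊕ 0b00101100 = 0b10101101.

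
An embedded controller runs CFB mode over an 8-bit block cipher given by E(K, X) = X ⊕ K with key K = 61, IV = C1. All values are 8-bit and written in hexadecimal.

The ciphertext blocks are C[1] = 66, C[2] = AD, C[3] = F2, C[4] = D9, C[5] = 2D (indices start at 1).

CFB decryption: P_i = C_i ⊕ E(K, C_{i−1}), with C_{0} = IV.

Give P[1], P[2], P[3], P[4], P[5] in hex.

P[1]: E(K, C1) = A0; 66 ⊕ A0 = C6.
P[2]: E(K, 66) = 07; AD ⊕ 07 = AA.
P[3]: E(K, AD) = CC; F2 ⊕ CC = 3E.
P[4]: E(K, F2) = 93; D9 ⊕ 93 = 4A.
P[5]: E(K, D9) = B8; 2D ⊕ B8 = 95.

P[1] = C6, P[2] = AA, P[3] = 3E, P[4] = 4A, P[5] = 95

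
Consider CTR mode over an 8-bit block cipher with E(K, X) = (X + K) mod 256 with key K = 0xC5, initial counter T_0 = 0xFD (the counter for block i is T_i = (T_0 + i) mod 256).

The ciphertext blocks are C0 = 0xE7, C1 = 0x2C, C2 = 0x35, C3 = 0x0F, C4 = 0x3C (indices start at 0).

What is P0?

P0 = 0x25

CTR decryption: S_i = E(K, T_i) where T_i is the counter for block i; P_i = C_i ⊕ S_i.
P0: T = 0xFD, S = E(K, T) = 0xC2; 0xE7 ⊕ 0xC2 = 0x25.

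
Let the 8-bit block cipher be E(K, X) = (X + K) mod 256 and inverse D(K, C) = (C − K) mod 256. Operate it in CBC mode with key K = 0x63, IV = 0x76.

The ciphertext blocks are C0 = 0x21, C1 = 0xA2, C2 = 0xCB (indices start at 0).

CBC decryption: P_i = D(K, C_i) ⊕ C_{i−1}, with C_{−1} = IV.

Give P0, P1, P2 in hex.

P0: D(K, 0x21) = 0xBE; 0xBE ⊕ 0x76 = 0xC8.
P1: D(K, 0xA2) = 0x3F; 0x3F ⊕ 0x21 = 0x1E.
P2: D(K, 0xCB) = 0x68; 0x68 ⊕ 0xA2 = 0xCA.

P0 = 0xC8, P1 = 0x1E, P2 = 0xCA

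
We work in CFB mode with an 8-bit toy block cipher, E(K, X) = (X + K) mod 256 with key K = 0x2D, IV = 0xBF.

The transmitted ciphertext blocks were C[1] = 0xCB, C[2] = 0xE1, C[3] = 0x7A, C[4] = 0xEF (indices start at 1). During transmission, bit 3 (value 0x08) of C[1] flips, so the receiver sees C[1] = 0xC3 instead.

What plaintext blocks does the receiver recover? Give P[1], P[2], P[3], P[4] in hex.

CFB decryption: P_i = C_i ⊕ E(K, C_{i−1}), with C_{0} = IV.
Only C[1] changed, to 0xC3. In CFB, a change in C_i flips the same bit in P_i and garbles P_{i+1}. Decrypting the received ciphertext:
P[1]: E(K, 0xBF) = 0xEC; 0xC3 ⊕ 0xEC = 0x2F.
P[2]: E(K, 0xC3) = 0xF0; 0xE1 ⊕ 0xF0 = 0x11.
P[3]: E(K, 0xE1) = 0x0E; 0x7A ⊕ 0x0E = 0x74.
P[4]: E(K, 0x7A) = 0xA7; 0xEF ⊕ 0xA7 = 0x48.
Blocks that differ from the original plaintext: P[1], P[2].

P[1] = 0x2F, P[2] = 0x11, P[3] = 0x74, P[4] = 0x48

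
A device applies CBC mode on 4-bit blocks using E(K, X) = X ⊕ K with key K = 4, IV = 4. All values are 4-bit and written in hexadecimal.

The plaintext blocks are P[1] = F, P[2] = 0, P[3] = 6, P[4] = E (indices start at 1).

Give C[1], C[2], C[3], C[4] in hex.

CBC encryption: C_i = E(K, P_i ⊕ C_{i−1}), with C_{0} = IV.
C[1]: P[1] ⊕ 4 = B; E(K, B) = F.
C[2]: P[2] ⊕ F = F; E(K, F) = B.
C[3]: P[3] ⊕ B = D; E(K, D) = 9.
C[4]: P[4] ⊕ 9 = 7; E(K, 7) = 3.

C[1] = F, C[2] = B, C[3] = 9, C[4] = 3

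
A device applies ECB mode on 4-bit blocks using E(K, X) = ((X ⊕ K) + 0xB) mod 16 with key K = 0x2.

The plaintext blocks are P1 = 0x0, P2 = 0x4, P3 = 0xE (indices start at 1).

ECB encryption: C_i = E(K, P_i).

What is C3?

C3 = 0x7

C3: E(K, 0xE) = 0x7.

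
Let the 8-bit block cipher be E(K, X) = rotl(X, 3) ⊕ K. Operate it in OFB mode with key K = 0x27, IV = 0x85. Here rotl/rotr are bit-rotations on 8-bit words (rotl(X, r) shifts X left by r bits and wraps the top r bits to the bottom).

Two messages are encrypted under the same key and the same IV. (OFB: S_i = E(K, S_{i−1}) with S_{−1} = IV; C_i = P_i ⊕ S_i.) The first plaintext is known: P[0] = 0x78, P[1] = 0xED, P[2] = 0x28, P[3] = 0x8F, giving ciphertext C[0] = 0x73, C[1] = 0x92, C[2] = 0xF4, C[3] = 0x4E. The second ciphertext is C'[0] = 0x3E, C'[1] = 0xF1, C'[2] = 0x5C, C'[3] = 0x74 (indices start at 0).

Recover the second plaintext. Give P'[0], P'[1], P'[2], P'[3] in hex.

P'[0] = 0x35, P'[1] = 0x8E, P'[2] = 0x80, P'[3] = 0xB5

In OFB with a reused IV, both messages share the same keystream S_i, so C_i ⊕ C'_i = P_i ⊕ P'_i and thus P'_i = P_i ⊕ C_i ⊕ C'_i.
P'[0]: 0x78 ⊕ 0x73 ⊕ 0x3E = 0x35.
P'[1]: 0xED ⊕ 0x92 ⊕ 0xF1 = 0x8E.
P'[2]: 0x28 ⊕ 0xF4 ⊕ 0x5C = 0x80.
P'[3]: 0x8F ⊕ 0x4E ⊕ 0x74 = 0xB5.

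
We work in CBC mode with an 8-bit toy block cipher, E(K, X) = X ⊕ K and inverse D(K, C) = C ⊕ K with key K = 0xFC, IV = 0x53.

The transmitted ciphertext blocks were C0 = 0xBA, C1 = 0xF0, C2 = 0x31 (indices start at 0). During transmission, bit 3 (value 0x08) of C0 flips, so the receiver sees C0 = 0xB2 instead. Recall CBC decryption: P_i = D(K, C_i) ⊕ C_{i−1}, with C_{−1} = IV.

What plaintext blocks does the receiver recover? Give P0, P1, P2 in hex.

Only C0 changed, to 0xB2. In CBC, a change in C_i garbles P_i and flips the same bit in P_{i+1}. Decrypting the received ciphertext:
P0: D(K, 0xB2) = 0x4E; 0x4E ⊕ 0x53 = 0x1D.
P1: D(K, 0xF0) = 0x0C; 0x0C ⊕ 0xB2 = 0xBE.
P2: D(K, 0x31) = 0xCD; 0xCD ⊕ 0xF0 = 0x3D.
Blocks that differ from the original plaintext: P0, P1.

P0 = 0x1D, P1 = 0xBE, P2 = 0x3D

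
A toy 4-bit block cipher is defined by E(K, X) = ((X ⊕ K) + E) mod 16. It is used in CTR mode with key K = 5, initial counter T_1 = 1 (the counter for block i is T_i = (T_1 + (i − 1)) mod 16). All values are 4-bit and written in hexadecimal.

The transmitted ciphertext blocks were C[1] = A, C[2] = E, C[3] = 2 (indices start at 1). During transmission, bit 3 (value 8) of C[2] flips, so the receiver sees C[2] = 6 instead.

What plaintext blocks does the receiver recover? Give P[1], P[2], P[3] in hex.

P[1] = 8, P[2] = 3, P[3] = 6

CTR decryption: S_i = E(K, T_i) where T_i is the counter for block i; P_i = C_i ⊕ S_i.
Only C[2] changed, to 6. In CTR, a change in C_i flips the same bit in P_i only; the keystream is unaffected. Decrypting the received ciphertext:
P[1]: T = 1, S = E(K, T) = 2; A ⊕ 2 = 8.
P[2]: T = 2, S = E(K, T) = 5; 6 ⊕ 5 = 3.
P[3]: T = 3, S = E(K, T) = 4; 2 ⊕ 4 = 6.
Blocks that differ from the original plaintext: P[2].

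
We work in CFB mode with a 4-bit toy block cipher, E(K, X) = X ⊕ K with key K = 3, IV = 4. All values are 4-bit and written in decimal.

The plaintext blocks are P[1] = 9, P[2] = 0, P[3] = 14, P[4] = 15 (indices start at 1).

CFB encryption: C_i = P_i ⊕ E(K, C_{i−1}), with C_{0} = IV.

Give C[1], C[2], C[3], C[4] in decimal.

C[1] = 14, C[2] = 13, C[3] = 0, C[4] = 12

C[1]: E(K, 4) = 7; 9 ⊕ 7 = 14.
C[2]: E(K, 14) = 13; 0 ⊕ 13 = 13.
C[3]: E(K, 13) = 14; 14 ⊕ 14 = 0.
C[4]: E(K, 0) = 3; 15 ⊕ 3 = 12.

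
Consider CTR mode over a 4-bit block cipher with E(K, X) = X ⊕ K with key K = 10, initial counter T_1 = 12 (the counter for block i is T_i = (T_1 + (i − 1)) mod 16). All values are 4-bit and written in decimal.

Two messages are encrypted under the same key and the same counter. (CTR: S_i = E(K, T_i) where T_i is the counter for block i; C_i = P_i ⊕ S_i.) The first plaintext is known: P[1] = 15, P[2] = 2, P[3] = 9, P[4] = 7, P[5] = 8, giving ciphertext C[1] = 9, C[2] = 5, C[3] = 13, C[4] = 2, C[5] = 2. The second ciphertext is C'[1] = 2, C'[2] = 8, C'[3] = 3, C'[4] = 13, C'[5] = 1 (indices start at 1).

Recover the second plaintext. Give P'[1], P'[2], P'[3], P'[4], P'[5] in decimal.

In CTR with a reused counter, both messages share the same keystream S_i, so C_i ⊕ C'_i = P_i ⊕ P'_i and thus P'_i = P_i ⊕ C_i ⊕ C'_i.
P'[1]: 15 ⊕ 9 ⊕ 2 = 4.
P'[2]: 2 ⊕ 5 ⊕ 8 = 15.
P'[3]: 9 ⊕ 13 ⊕ 3 = 7.
P'[4]: 7 ⊕ 2 ⊕ 13 = 8.
P'[5]: 8 ⊕ 2 ⊕ 1 = 11.

P'[1] = 4, P'[2] = 15, P'[3] = 7, P'[4] = 8, P'[5] = 11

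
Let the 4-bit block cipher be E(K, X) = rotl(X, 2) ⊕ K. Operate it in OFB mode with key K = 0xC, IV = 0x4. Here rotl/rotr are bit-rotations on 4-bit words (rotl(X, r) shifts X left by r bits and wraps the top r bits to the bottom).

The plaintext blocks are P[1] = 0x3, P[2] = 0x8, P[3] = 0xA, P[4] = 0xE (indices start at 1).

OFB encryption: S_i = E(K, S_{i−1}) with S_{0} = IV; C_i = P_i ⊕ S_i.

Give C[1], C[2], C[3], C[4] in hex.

C[1] = 0xE, C[2] = 0x3, C[3] = 0x8, C[4] = 0xA

C[1]: S = E(K, 0x4) = 0xD; 0x3 ⊕ 0xD = 0xE.
C[2]: S = E(K, 0xD) = 0xB; 0x8 ⊕ 0xB = 0x3.
C[3]: S = E(K, 0xB) = 0x2; 0xA ⊕ 0x2 = 0x8.
C[4]: S = E(K, 0x2) = 0x4; 0xE ⊕ 0x4 = 0xA.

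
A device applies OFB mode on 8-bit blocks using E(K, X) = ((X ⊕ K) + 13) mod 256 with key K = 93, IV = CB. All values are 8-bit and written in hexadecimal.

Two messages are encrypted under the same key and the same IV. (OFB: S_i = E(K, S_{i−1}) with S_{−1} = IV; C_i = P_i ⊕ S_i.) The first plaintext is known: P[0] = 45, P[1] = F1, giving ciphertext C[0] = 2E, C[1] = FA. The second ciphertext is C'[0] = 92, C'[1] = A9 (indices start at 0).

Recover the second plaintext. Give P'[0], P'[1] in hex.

P'[0] = F9, P'[1] = A2

In OFB with a reused IV, both messages share the same keystream S_i, so C_i ⊕ C'_i = P_i ⊕ P'_i and thus P'_i = P_i ⊕ C_i ⊕ C'_i.
P'[0]: 45 ⊕ 2E ⊕ 92 = F9.
P'[1]: F1 ⊕ FA ⊕ A9 = A2.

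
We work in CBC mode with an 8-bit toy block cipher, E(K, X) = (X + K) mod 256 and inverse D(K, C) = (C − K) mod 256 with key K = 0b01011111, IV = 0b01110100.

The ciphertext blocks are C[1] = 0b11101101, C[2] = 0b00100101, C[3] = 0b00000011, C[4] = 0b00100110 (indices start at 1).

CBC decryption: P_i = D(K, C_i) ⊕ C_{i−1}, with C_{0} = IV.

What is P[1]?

P[1] = 0b11111010

P[1]: D(K, 0b11101101) = 0b10001110; 0b10001110 ⊕ 0b01110100 = 0b11111010.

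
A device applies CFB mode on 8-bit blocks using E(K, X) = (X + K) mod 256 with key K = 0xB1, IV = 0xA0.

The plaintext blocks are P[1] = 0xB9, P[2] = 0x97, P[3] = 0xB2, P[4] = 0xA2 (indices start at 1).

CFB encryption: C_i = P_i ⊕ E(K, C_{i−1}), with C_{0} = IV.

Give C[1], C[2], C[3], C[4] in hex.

C[1] = 0xE8, C[2] = 0x0E, C[3] = 0x0D, C[4] = 0x1C

C[1]: E(K, 0xA0) = 0x51; 0xB9 ⊕ 0x51 = 0xE8.
C[2]: E(K, 0xE8) = 0x99; 0x97 ⊕ 0x99 = 0x0E.
C[3]: E(K, 0x0E) = 0xBF; 0xB2 ⊕ 0xBF = 0x0D.
C[4]: E(K, 0x0D) = 0xBE; 0xA2 ⊕ 0xBE = 0x1C.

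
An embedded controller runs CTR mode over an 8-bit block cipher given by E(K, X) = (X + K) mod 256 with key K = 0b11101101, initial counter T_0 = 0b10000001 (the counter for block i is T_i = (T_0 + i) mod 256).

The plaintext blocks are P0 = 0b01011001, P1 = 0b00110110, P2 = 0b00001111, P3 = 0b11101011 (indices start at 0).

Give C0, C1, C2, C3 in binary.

C0 = 0b00110111, C1 = 0b01011001, C2 = 0b01111111, C3 = 0b10011010

CTR encryption: S_i = E(K, T_i) where T_i is the counter for block i; C_i = P_i ⊕ S_i.
C0: T = 0b10000001, S = E(K, T) = 0b01101110; 0b01011001 ⊕ 0b01101110 = 0b00110111.
C1: T = 0b10000010, S = E(K, T) = 0b01101111; 0b00110110 ⊕ 0b01101111 = 0b01011001.
C2: T = 0b10000011, S = E(K, T) = 0b01110000; 0b00001111 ⊕ 0b01110000 = 0b01111111.
C3: T = 0b10000100, S = E(K, T) = 0b01110001; 0b11101011 ⊕ 0b01110001 = 0b10011010.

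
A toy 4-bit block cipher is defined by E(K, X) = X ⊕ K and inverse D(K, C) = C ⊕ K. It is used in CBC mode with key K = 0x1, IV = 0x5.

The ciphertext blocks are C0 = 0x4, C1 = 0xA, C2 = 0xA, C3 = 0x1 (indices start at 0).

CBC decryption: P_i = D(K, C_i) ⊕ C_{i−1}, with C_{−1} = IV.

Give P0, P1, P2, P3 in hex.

P0 = 0x0, P1 = 0xF, P2 = 0x1, P3 = 0xA

P0: D(K, 0x4) = 0x5; 0x5 ⊕ 0x5 = 0x0.
P1: D(K, 0xA) = 0xB; 0xB ⊕ 0x4 = 0xF.
P2: D(K, 0xA) = 0xB; 0xB ⊕ 0xA = 0x1.
P3: D(K, 0x1) = 0x0; 0x0 ⊕ 0xA = 0xA.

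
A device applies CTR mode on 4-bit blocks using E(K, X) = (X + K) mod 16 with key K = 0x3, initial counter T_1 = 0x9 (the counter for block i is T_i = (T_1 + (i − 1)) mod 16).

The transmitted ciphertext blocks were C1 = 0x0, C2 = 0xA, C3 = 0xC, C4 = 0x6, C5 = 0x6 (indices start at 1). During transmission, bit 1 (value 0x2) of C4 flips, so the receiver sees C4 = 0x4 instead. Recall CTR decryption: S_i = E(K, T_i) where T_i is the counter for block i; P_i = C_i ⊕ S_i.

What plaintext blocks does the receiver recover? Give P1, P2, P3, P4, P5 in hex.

P1 = 0xC, P2 = 0x7, P3 = 0x2, P4 = 0xB, P5 = 0x6

Only C4 changed, to 0x4. In CTR, a change in C_i flips the same bit in P_i only; the keystream is unaffected. Decrypting the received ciphertext:
P1: T = 0x9, S = E(K, T) = 0xC; 0x0 ⊕ 0xC = 0xC.
P2: T = 0xA, S = E(K, T) = 0xD; 0xA ⊕ 0xD = 0x7.
P3: T = 0xB, S = E(K, T) = 0xE; 0xC ⊕ 0xE = 0x2.
P4: T = 0xC, S = E(K, T) = 0xF; 0x4 ⊕ 0xF = 0xB.
P5: T = 0xD, S = E(K, T) = 0x0; 0x6 ⊕ 0x0 = 0x6.
Blocks that differ from the original plaintext: P4.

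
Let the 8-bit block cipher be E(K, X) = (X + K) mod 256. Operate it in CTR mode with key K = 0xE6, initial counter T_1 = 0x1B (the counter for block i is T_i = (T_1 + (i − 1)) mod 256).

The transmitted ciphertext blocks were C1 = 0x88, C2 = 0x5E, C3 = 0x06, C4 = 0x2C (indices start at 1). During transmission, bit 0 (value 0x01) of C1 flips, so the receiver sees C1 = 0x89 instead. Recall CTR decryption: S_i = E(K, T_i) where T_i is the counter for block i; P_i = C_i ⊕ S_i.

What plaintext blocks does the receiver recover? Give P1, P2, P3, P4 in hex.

P1 = 0x88, P2 = 0x5C, P3 = 0x05, P4 = 0x28

Only C1 changed, to 0x89. In CTR, a change in C_i flips the same bit in P_i only; the keystream is unaffected. Decrypting the received ciphertext:
P1: T = 0x1B, S = E(K, T) = 0x01; 0x89 ⊕ 0x01 = 0x88.
P2: T = 0x1C, S = E(K, T) = 0x02; 0x5E ⊕ 0x02 = 0x5C.
P3: T = 0x1D, S = E(K, T) = 0x03; 0x06 ⊕ 0x03 = 0x05.
P4: T = 0x1E, S = E(K, T) = 0x04; 0x2C ⊕ 0x04 = 0x28.
Blocks that differ from the original plaintext: P1.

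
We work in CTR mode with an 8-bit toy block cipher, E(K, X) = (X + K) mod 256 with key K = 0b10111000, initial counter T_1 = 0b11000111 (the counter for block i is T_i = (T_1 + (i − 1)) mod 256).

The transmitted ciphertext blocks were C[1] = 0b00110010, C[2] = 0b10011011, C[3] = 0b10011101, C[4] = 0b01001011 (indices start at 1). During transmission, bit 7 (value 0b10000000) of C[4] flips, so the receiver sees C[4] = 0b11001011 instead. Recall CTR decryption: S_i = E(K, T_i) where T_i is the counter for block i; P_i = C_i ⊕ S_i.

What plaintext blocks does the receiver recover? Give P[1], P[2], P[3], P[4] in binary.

P[1] = 0b01001101, P[2] = 0b00011011, P[3] = 0b00011100, P[4] = 0b01001001

Only C[4] changed, to 0b11001011. In CTR, a change in C_i flips the same bit in P_i only; the keystream is unaffected. Decrypting the received ciphertext:
P[1]: T = 0b11000111, S = E(K, T) = 0b01111111; 0b00110010 ⊕ 0b01111111 = 0b01001101.
P[2]: T = 0b11001000, S = E(K, T) = 0b10000000; 0b10011011 ⊕ 0b10000000 = 0b00011011.
P[3]: T = 0b11001001, S = E(K, T) = 0b10000001; 0b10011101 ⊕ 0b10000001 = 0b00011100.
P[4]: T = 0b11001010, S = E(K, T) = 0b10000010; 0b11001011 ⊕ 0b10000010 = 0b01001001.
Blocks that differ from the original plaintext: P[4].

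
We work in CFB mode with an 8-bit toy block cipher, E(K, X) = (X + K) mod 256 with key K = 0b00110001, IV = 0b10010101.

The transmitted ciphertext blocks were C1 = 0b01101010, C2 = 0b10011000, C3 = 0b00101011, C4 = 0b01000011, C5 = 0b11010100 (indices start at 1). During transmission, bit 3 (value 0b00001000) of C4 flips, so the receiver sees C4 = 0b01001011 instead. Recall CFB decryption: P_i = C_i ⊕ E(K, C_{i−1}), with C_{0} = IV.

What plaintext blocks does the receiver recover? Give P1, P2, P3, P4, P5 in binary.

Only C4 changed, to 0b01001011. In CFB, a change in C_i flips the same bit in P_i and garbles P_{i+1}. Decrypting the received ciphertext:
P1: E(K, 0b10010101) = 0b11000110; 0b01101010 ⊕ 0b11000110 = 0b10101100.
P2: E(K, 0b01101010) = 0b10011011; 0b10011000 ⊕ 0b10011011 = 0b00000011.
P3: E(K, 0b10011000) = 0b11001001; 0b00101011 ⊕ 0b11001001 = 0b11100010.
P4: E(K, 0b00101011) = 0b01011100; 0b01001011 ⊕ 0b01011100 = 0b00010111.
P5: E(K, 0b01001011) = 0b01111100; 0b11010100 ⊕ 0b01111100 = 0b10101000.
Blocks that differ from the original plaintext: P4, P5.

P1 = 0b10101100, P2 = 0b00000011, P3 = 0b11100010, P4 = 0b00010111, P5 = 0b10101000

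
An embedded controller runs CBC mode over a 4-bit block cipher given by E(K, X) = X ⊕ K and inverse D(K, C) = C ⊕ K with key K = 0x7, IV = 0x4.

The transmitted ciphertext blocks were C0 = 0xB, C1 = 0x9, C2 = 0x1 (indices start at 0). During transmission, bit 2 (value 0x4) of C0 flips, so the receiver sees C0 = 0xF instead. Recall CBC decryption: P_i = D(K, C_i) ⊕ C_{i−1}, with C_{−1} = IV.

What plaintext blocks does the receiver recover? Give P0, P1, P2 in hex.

Only C0 changed, to 0xF. In CBC, a change in C_i garbles P_i and flips the same bit in P_{i+1}. Decrypting the received ciphertext:
P0: D(K, 0xF) = 0x8; 0x8 ⊕ 0x4 = 0xC.
P1: D(K, 0x9) = 0xE; 0xE ⊕ 0xF = 0x1.
P2: D(K, 0x1) = 0x6; 0x6 ⊕ 0x9 = 0xF.
Blocks that differ from the original plaintext: P0, P1.

P0 = 0xC, P1 = 0x1, P2 = 0xF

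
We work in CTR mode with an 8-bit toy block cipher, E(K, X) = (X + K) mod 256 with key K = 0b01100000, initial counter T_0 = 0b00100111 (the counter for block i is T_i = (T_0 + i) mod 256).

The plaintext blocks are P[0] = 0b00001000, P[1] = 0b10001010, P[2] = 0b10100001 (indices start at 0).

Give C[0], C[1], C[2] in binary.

CTR encryption: S_i = E(K, T_i) where T_i is the counter for block i; C_i = P_i ⊕ S_i.
C[0]: T = 0b00100111, S = E(K, T) = 0b10000111; 0b00001000 ⊕ 0b10000111 = 0b10001111.
C[1]: T = 0b00101000, S = E(K, T) = 0b10001000; 0b10001010 ⊕ 0b10001000 = 0b00000010.
C[2]: T = 0b00101001, S = E(K, T) = 0b10001001; 0b10100001 ⊕ 0b10001001 = 0b00101000.

C[0] = 0b10001111, C[1] = 0b00000010, C[2] = 0b00101000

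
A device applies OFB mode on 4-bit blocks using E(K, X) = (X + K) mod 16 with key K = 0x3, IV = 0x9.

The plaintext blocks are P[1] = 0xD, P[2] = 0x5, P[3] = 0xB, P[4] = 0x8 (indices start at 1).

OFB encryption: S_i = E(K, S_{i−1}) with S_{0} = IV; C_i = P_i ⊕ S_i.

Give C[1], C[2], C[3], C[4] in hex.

C[1] = 0x1, C[2] = 0xA, C[3] = 0x9, C[4] = 0xD

C[1]: S = E(K, 0x9) = 0xC; 0xD ⊕ 0xC = 0x1.
C[2]: S = E(K, 0xC) = 0xF; 0x5 ⊕ 0xF = 0xA.
C[3]: S = E(K, 0xF) = 0x2; 0xB ⊕ 0x2 = 0x9.
C[4]: S = E(K, 0x2) = 0x5; 0x8 ⊕ 0x5 = 0xD.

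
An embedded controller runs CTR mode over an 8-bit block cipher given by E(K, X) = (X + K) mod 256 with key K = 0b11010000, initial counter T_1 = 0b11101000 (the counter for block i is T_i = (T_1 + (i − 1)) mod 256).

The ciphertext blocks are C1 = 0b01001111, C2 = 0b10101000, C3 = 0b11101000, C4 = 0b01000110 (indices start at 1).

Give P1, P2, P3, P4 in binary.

P1 = 0b11110111, P2 = 0b00010001, P3 = 0b01010010, P4 = 0b11111101

CTR decryption: S_i = E(K, T_i) where T_i is the counter for block i; P_i = C_i ⊕ S_i.
P1: T = 0b11101000, S = E(K, T) = 0b10111000; 0b01001111 ⊕ 0b10111000 = 0b11110111.
P2: T = 0b11101001, S = E(K, T) = 0b10111001; 0b10101000 ⊕ 0b10111001 = 0b00010001.
P3: T = 0b11101010, S = E(K, T) = 0b10111010; 0b11101000 ⊕ 0b10111010 = 0b01010010.
P4: T = 0b11101011, S = E(K, T) = 0b10111011; 0b01000110 ⊕ 0b10111011 = 0b11111101.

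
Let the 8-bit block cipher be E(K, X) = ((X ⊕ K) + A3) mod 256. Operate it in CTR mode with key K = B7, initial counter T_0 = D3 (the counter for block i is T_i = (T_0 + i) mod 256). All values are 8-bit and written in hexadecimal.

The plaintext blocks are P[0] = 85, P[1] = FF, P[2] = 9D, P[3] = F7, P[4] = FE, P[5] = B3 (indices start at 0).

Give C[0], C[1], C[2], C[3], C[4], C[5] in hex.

CTR encryption: S_i = E(K, T_i) where T_i is the counter for block i; C_i = P_i ⊕ S_i.
C[0]: T = D3, S = E(K, T) = 07; 85 ⊕ 07 = 82.
C[1]: T = D4, S = E(K, T) = 06; FF ⊕ 06 = F9.
C[2]: T = D5, S = E(K, T) = 05; 9D ⊕ 05 = 98.
C[3]: T = D6, S = E(K, T) = 04; F7 ⊕ 04 = F3.
C[4]: T = D7, S = E(K, T) = 03; FE ⊕ 03 = FD.
C[5]: T = D8, S = E(K, T) = 12; B3 ⊕ 12 = A1.

C[0] = 82, C[1] = F9, C[2] = 98, C[3] = F3, C[4] = FD, C[5] = A1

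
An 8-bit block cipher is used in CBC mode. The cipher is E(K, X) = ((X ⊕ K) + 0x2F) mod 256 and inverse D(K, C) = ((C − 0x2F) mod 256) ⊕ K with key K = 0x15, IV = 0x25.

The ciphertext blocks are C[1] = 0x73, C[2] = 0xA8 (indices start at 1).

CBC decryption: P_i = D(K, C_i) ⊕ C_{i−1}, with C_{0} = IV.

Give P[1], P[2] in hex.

P[1]: D(K, 0x73) = 0x51; 0x51 ⊕ 0x25 = 0x74.
P[2]: D(K, 0xA8) = 0x6C; 0x6C ⊕ 0x73 = 0x1F.

P[1] = 0x74, P[2] = 0x1F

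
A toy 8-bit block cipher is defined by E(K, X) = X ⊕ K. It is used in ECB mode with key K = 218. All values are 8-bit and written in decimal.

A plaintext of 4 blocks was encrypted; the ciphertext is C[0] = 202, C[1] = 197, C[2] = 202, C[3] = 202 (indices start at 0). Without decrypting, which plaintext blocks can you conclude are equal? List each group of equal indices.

P[0] = P[2] = P[3]

ECB encrypts each block independently with the same key, so equal ciphertext blocks imply equal plaintext blocks.
C[0] = C[2] = C[3] = 202, so P[0] = P[2] = P[3].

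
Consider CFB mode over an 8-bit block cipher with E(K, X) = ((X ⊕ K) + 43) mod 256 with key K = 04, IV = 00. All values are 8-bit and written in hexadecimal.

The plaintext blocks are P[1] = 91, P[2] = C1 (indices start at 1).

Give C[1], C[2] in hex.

CFB encryption: C_i = P_i ⊕ E(K, C_{i−1}), with C_{0} = IV.
C[1]: E(K, 00) = 47; 91 ⊕ 47 = D6.
C[2]: E(K, D6) = 15; C1 ⊕ 15 = D4.

C[1] = D6, C[2] = D4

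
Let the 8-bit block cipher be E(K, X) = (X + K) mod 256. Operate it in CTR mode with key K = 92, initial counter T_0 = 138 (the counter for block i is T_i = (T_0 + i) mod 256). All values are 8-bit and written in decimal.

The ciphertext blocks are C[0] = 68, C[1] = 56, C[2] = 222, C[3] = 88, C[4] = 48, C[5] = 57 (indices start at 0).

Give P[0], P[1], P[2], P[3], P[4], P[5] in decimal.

CTR decryption: S_i = E(K, T_i) where T_i is the counter for block i; P_i = C_i ⊕ S_i.
P[0]: T = 138, S = E(K, T) = 230; 68 ⊕ 230 = 162.
P[1]: T = 139, S = E(K, T) = 231; 56 ⊕ 231 = 223.
P[2]: T = 140, S = E(K, T) = 232; 222 ⊕ 232 = 54.
P[3]: T = 141, S = E(K, T) = 233; 88 ⊕ 233 = 177.
P[4]: T = 142, S = E(K, T) = 234; 48 ⊕ 234 = 218.
P[5]: T = 143, S = E(K, T) = 235; 57 ⊕ 235 = 210.

P[0] = 162, P[1] = 223, P[2] = 54, P[3] = 177, P[4] = 218, P[5] = 210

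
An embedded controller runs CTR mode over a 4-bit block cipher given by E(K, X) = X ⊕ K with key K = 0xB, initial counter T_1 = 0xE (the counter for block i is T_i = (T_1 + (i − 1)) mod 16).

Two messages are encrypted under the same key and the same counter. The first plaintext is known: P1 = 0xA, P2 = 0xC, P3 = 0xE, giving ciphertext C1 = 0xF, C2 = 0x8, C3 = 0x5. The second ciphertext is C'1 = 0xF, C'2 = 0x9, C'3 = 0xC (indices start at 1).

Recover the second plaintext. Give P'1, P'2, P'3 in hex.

In CTR with a reused counter, both messages share the same keystream S_i, so C_i ⊕ C'_i = P_i ⊕ P'_i and thus P'_i = P_i ⊕ C_i ⊕ C'_i.
P'1: 0xA ⊕ 0xF ⊕ 0xF = 0xA.
P'2: 0xC ⊕ 0x8 ⊕ 0x9 = 0xD.
P'3: 0xE ⊕ 0x5 ⊕ 0xC = 0x7.

P'1 = 0xA, P'2 = 0xD, P'3 = 0x7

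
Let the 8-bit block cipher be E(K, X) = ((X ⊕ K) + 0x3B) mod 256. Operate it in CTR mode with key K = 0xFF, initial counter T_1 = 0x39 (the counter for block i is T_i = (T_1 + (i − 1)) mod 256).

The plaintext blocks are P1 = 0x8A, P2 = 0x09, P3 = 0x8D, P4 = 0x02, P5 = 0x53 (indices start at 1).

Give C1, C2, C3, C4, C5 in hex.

C1 = 0x8B, C2 = 0x09, C3 = 0x72, C4 = 0xFC, C5 = 0xAE

CTR encryption: S_i = E(K, T_i) where T_i is the counter for block i; C_i = P_i ⊕ S_i.
C1: T = 0x39, S = E(K, T) = 0x01; 0x8A ⊕ 0x01 = 0x8B.
C2: T = 0x3A, S = E(K, T) = 0x00; 0x09 ⊕ 0x00 = 0x09.
C3: T = 0x3B, S = E(K, T) = 0xFF; 0x8D ⊕ 0xFF = 0x72.
C4: T = 0x3C, S = E(K, T) = 0xFE; 0x02 ⊕ 0xFE = 0xFC.
C5: T = 0x3D, S = E(K, T) = 0xFD; 0x53 ⊕ 0xFD = 0xAE.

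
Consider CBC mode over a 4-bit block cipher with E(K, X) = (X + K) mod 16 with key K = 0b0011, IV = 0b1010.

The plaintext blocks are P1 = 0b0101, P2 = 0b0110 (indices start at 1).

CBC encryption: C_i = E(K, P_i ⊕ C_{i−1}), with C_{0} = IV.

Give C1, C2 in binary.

C1: P1 ⊕ 0b1010 = 0b1111; E(K, 0b1111) = 0b0010.
C2: P2 ⊕ 0b0010 = 0b0100; E(K, 0b0100) = 0b0111.

C1 = 0b0010, C2 = 0b0111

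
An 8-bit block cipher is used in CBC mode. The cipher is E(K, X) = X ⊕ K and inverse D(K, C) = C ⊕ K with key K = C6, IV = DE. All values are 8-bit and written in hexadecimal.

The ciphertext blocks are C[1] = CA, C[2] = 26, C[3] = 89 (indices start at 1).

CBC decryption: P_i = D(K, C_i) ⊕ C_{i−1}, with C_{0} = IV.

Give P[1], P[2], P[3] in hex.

P[1] = D2, P[2] = 2A, P[3] = 69

P[1]: D(K, CA) = 0C; 0C ⊕ DE = D2.
P[2]: D(K, 26) = E0; E0 ⊕ CA = 2A.
P[3]: D(K, 89) = 4F; 4F ⊕ 26 = 69.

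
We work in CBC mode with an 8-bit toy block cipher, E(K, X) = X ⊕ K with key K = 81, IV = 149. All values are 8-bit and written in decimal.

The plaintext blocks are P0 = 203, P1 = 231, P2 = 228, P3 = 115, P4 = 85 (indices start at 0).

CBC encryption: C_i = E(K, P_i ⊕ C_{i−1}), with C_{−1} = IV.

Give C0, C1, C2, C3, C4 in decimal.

C0: P0 ⊕ 149 = 94; E(K, 94) = 15.
C1: P1 ⊕ 15 = 232; E(K, 232) = 185.
C2: P2 ⊕ 185 = 93; E(K, 93) = 12.
C3: P3 ⊕ 12 = 127; E(K, 127) = 46.
C4: P4 ⊕ 46 = 123; E(K, 123) = 42.

C0 = 15, C1 = 185, C2 = 12, C3 = 46, C4 = 42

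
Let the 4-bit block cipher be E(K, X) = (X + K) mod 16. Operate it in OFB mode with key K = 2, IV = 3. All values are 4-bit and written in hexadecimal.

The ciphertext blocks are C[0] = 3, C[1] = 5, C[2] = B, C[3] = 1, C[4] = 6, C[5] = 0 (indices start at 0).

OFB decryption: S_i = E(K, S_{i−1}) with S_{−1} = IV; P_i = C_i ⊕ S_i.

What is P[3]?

P[0]: S = E(K, 3) = 5; 3 ⊕ 5 = 6.
P[1]: S = E(K, 5) = 7; 5 ⊕ 7 = 2.
P[2]: S = E(K, 7) = 9; B ⊕ 9 = 2.
P[3]: S = E(K, 9) = B; 1 ⊕ B = A.

P[3] = A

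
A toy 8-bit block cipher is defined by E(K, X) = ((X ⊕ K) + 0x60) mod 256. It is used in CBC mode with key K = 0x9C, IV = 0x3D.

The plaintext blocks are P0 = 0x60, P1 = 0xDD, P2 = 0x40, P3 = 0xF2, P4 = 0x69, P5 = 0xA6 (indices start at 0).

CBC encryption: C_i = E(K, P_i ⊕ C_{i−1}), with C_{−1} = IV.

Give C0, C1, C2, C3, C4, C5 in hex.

C0 = 0x21, C1 = 0xC0, C2 = 0x7C, C3 = 0x72, C4 = 0xE7, C5 = 0x3D

C0: P0 ⊕ 0x3D = 0x5D; E(K, 0x5D) = 0x21.
C1: P1 ⊕ 0x21 = 0xFC; E(K, 0xFC) = 0xC0.
C2: P2 ⊕ 0xC0 = 0x80; E(K, 0x80) = 0x7C.
C3: P3 ⊕ 0x7C = 0x8E; E(K, 0x8E) = 0x72.
C4: P4 ⊕ 0x72 = 0x1B; E(K, 0x1B) = 0xE7.
C5: P5 ⊕ 0xE7 = 0x41; E(K, 0x41) = 0x3D.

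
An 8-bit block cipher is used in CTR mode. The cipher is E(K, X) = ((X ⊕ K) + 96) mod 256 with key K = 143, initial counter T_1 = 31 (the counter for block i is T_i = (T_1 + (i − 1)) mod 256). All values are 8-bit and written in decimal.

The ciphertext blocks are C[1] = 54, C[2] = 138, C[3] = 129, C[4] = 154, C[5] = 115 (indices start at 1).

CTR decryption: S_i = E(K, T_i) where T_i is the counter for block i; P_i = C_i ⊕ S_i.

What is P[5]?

P[5]: T = 35, S = E(K, T) = 12; 115 ⊕ 12 = 127.

P[5] = 127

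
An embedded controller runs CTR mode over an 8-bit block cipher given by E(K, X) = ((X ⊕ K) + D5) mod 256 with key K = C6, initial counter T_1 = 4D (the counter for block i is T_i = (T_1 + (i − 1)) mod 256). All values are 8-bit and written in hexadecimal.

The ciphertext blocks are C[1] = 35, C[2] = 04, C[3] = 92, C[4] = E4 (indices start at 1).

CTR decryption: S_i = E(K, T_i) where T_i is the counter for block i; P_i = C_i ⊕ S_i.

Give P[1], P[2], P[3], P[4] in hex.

P[1] = 55, P[2] = 59, P[3] = CC, P[4] = 8F

P[1]: T = 4D, S = E(K, T) = 60; 35 ⊕ 60 = 55.
P[2]: T = 4E, S = E(K, T) = 5D; 04 ⊕ 5D = 59.
P[3]: T = 4F, S = E(K, T) = 5E; 92 ⊕ 5E = CC.
P[4]: T = 50, S = E(K, T) = 6B; E4 ⊕ 6B = 8F.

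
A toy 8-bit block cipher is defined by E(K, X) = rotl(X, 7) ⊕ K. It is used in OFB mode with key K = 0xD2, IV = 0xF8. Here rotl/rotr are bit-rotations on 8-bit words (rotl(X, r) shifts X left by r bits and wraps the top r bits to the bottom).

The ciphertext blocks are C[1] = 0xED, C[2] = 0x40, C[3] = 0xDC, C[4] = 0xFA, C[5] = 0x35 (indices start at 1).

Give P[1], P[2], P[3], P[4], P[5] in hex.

P[1] = 0x43, P[2] = 0xC5, P[3] = 0xCC, P[4] = 0x20, P[5] = 0x8A

OFB decryption: S_i = E(K, S_{i−1}) with S_{0} = IV; P_i = C_i ⊕ S_i.
P[1]: S = E(K, 0xF8) = 0xAE; 0xED ⊕ 0xAE = 0x43.
P[2]: S = E(K, 0xAE) = 0x85; 0x40 ⊕ 0x85 = 0xC5.
P[3]: S = E(K, 0x85) = 0x10; 0xDC ⊕ 0x10 = 0xCC.
P[4]: S = E(K, 0x10) = 0xDA; 0xFA ⊕ 0xDA = 0x20.
P[5]: S = E(K, 0xDA) = 0xBF; 0x35 ⊕ 0xBF = 0x8A.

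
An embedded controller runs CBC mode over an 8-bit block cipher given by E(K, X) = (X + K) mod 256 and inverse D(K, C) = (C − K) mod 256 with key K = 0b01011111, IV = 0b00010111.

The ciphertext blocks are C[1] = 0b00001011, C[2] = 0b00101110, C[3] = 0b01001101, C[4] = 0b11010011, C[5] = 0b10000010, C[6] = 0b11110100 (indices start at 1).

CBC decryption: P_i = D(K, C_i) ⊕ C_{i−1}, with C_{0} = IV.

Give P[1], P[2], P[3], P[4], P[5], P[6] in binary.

P[1]: D(K, 0b00001011) = 0b10101100; 0b10101100 ⊕ 0b00010111 = 0b10111011.
P[2]: D(K, 0b00101110) = 0b11001111; 0b11001111 ⊕ 0b00001011 = 0b11000100.
P[3]: D(K, 0b01001101) = 0b11101110; 0b11101110 ⊕ 0b00101110 = 0b11000000.
P[4]: D(K, 0b11010011) = 0b01110100; 0b01110100 ⊕ 0b01001101 = 0b00111001.
P[5]: D(K, 0b10000010) = 0b00100011; 0b00100011 ⊕ 0b11010011 = 0b11110000.
P[6]: D(K, 0b11110100) = 0b10010101; 0b10010101 ⊕ 0b10000010 = 0b00010111.

P[1] = 0b10111011, P[2] = 0b11000100, P[3] = 0b11000000, P[4] = 0b00111001, P[5] = 0b11110000, P[6] = 0b00010111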